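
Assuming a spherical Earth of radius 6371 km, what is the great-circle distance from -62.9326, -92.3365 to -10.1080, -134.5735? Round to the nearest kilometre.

Δλ = -134.5735 − -92.3365 = -42.2370°.
Δφ = -10.1080 − -62.9326 = 52.8246°.
a = sin²(Δφ/2) + cos φ₁ · cos φ₂ · sin²(Δλ/2) = 0.256025.
c = 2·atan2(√a, √(1−a)) = 1.06106 rad → d = 6371·c ≈ 6760.00 km.

6760 km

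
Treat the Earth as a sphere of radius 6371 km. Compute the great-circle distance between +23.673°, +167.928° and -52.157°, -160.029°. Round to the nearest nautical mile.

4854 nmi

Δλ = -160.029 − 167.928 = -327.957°; wrapped into (−180°, 180°]: 32.043°.
Δφ = -52.157 − 23.673 = -75.830°.
a = sin²(Δφ/2) + cos φ₁ · cos φ₂ · sin²(Δλ/2) = 0.420401.
c = 2·atan2(√a, √(1−a)) = 1.41092 rad → d = 6371·c ≈ 8988.96 km ≈ 4853.65 nmi.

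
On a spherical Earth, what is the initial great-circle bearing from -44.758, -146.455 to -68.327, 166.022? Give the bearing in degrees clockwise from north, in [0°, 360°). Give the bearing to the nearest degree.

209°

Δλ = 166.022 − -146.455 = 312.477°; wrapped into (−180°, 180°]: -47.523°.
θ = atan2( sin Δλ · cos φ₂ , cos φ₁ · sin φ₂ − sin φ₁ · cos φ₂ · cos Δλ )
  = atan2(-0.27238, -0.48429) = -150.645° → normalised to [0°, 360°): 209.355°.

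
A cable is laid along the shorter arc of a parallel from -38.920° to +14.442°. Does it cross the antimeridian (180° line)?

No

Signed shortest Δλ = ((14.442 − -38.920 + 180) mod 360) − 180 = 53.362°.
Going east by 53.362° from -38.920° reaches +14.442° without touching 180°.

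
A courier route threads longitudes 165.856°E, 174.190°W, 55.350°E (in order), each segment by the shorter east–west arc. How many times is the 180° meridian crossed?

2

Leg 1: +165.856° → -174.190°, shortest Δλ = 19.954° (east) — crosses 180°.
Leg 2: -174.190° → +55.350°, shortest Δλ = -130.46° (west) — crosses 180°.
Total crossings: 2.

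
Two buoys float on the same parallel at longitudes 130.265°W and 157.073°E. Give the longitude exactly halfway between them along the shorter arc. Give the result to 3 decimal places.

166.596°W

Signed shortest Δλ from -130.265° to +157.073° is -72.662°.
Midpoint longitude = -130.265° + (-72.662°)/2 = -130.265° − 36.331° = -166.596°.
(The naïve average (-130.265 + +157.073)/2 = 13.404° is on the wrong side of the globe.)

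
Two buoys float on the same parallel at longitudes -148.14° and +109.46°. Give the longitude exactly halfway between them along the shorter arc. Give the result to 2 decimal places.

Signed shortest Δλ from -148.14° to +109.46° is -102.40°.
Midpoint longitude = -148.14° + (-102.40°)/2 = -148.14° − 51.20° = -199.34°.
Normalise into (−180°, 180°]: +160.66°.
(The naïve average (-148.14 + +109.46)/2 = -19.34° is on the wrong side of the globe.)

+160.66°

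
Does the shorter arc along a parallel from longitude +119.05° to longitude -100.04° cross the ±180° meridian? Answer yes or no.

Naïve |-100.04 − 119.05| = 219.09° > 180°, so the shorter arc goes the other way round — across 180°.
Signed shortest Δλ = ((-100.04 − 119.05 + 180) mod 360) − 180 = 140.91°.
Going east by 140.91° from +119.05° passes through 180° before reaching -100.04°.

Yes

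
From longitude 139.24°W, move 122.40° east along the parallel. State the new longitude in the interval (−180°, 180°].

16.84°W

Start at -139.24°; shift +122.40° → -16.84°.
-16.84° already lies in (−180°, 180°].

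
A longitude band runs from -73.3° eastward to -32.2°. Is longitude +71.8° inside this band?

Band width going east from -73.3° to -32.2°: ((-32.2 − -73.3) mod 360) = 41.1°.
Offset of +71.8° east of the west edge: ((71.8 − -73.3) mod 360) = 145.1°.
145.1° > 41.1° ⇒ outside.

No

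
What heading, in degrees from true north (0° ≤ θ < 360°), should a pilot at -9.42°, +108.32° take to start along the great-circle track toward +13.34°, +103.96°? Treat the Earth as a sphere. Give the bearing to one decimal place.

349.2°

Δλ = 103.96 − 108.32 = -4.36°.
θ = atan2( sin Δλ · cos φ₂ , cos φ₁ · sin φ₂ − sin φ₁ · cos φ₂ · cos Δλ )
  = atan2(-0.07397, 0.38641) = -10.837° → normalised to [0°, 360°): 349.163°.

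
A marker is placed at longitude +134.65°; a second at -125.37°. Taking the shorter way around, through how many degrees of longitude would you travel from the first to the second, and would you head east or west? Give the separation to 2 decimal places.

Raw difference: -125.37 − 134.65 = -260.02°.
Normalise into (−180°, 180°]: -260.02° + 360° = 99.98°.
Positive ⇒ the second point lies to the east; separation 99.98°.

99.98° east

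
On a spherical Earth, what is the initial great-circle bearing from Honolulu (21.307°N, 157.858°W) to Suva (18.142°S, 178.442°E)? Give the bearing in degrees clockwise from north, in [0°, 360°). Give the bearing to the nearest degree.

212°

Δλ = 178.442 − -157.858 = 336.300°; wrapped into (−180°, 180°]: -23.700°.
θ = atan2( sin Δλ · cos φ₂ , cos φ₁ · sin φ₂ − sin φ₁ · cos φ₂ · cos Δλ )
  = atan2(-0.38197, -0.60627) = -147.788° → normalised to [0°, 360°): 212.212°.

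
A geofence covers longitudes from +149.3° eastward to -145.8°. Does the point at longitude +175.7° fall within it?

Yes

Band width going east from +149.3° to -145.8°: ((-145.8 − 149.3) mod 360) = 64.9°.
Offset of +175.7° east of the west edge: ((175.7 − 149.3) mod 360) = 26.4°.
26.4° ≤ 64.9° ⇒ inside.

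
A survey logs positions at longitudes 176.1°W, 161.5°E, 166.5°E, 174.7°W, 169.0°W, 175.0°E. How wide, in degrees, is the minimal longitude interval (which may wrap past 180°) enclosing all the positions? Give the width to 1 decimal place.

29.5°

Sort the longitudes: -176.1°, -174.7°, -169.0°, +161.5°, +166.5°, +175.0°.
Eastward gaps between consecutive values (wrapping around): 1.4°, 5.7°, 330.5°, 5.0°, 8.5°, 8.9°.
Largest gap = 330.5° ⇒ minimal covering band is its complement: 360° − 330.5° = 29.5°.
Band runs from +161.5° eastward to -169.0°, crossing the antimeridian.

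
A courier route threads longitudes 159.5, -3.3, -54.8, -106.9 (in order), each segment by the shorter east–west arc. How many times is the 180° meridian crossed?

0

Leg 1: +159.5° → -3.3°, shortest Δλ = -162.8° (west) — does not cross 180°.
Leg 2: -3.3° → -54.8°, shortest Δλ = -51.5° (west) — does not cross 180°.
Leg 3: -54.8° → -106.9°, shortest Δλ = -52.1° (west) — does not cross 180°.
Total crossings: 0.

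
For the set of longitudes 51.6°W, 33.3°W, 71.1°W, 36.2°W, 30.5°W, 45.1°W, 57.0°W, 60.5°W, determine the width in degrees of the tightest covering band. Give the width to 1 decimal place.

Sort the longitudes: -71.1°, -60.5°, -57.0°, -51.6°, -45.1°, -36.2°, -33.3°, -30.5°.
Eastward gaps between consecutive values (wrapping around): 10.6°, 3.5°, 5.4°, 6.5°, 8.9°, 2.9°, 2.8°, 319.4°.
Largest gap = 319.4° ⇒ minimal covering band is its complement: 360° − 319.4° = 40.6°.
Band runs from -71.1° eastward to -30.5°.

40.6°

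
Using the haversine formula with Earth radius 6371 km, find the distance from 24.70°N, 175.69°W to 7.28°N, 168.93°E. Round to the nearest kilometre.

Δλ = 168.93 − -175.69 = 344.62°; wrapped into (−180°, 180°]: -15.38°.
Δφ = 7.28 − 24.70 = -17.42°.
a = sin²(Δφ/2) + cos φ₁ · cos φ₂ · sin²(Δλ/2) = 0.039069.
c = 2·atan2(√a, √(1−a)) = 0.39794 rad → d = 6371·c ≈ 2535.25 km.

2535 km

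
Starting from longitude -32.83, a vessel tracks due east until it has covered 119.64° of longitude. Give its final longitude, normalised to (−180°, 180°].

Start at -32.83°; shift +119.64° → +86.81°.
+86.81° already lies in (−180°, 180°].

+86.81°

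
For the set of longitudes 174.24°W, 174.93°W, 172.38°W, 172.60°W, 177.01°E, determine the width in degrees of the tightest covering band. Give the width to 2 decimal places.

10.61°

Sort the longitudes: -174.93°, -174.24°, -172.60°, -172.38°, +177.01°.
Eastward gaps between consecutive values (wrapping around): 0.69°, 1.64°, 0.22°, 349.39°, 8.06°.
Largest gap = 349.39° ⇒ minimal covering band is its complement: 360° − 349.39° = 10.61°.
Band runs from +177.01° eastward to -172.38°, crossing the antimeridian.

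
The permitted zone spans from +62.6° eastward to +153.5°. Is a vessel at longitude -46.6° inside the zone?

No

Band width going east from +62.6° to +153.5°: ((153.5 − 62.6) mod 360) = 90.9°.
Offset of -46.6° east of the west edge: ((-46.6 − 62.6) mod 360) = 250.8°.
250.8° > 90.9° ⇒ outside.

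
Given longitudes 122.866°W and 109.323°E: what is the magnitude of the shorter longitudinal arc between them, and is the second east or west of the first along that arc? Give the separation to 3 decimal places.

Raw difference: 109.323 − -122.866 = 232.189°.
Normalise into (−180°, 180°]: 232.189° − 360° = -127.811°.
Negative ⇒ the second point lies to the west; separation 127.811°.

127.811° west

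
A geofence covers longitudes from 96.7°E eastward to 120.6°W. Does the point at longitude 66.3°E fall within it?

Band width going east from +96.7° to -120.6°: ((-120.6 − 96.7) mod 360) = 142.7°.
Offset of +66.3° east of the west edge: ((66.3 − 96.7) mod 360) = 329.6°.
329.6° > 142.7° ⇒ outside.

No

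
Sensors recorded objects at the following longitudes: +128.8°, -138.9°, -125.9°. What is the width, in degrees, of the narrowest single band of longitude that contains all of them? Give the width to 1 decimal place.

Sort the longitudes: -138.9°, -125.9°, +128.8°.
Eastward gaps between consecutive values (wrapping around): 13.0°, 254.7°, 92.3°.
Largest gap = 254.7° ⇒ minimal covering band is its complement: 360° − 254.7° = 105.3°.
Band runs from +128.8° eastward to -125.9°, crossing the antimeridian.

105.3°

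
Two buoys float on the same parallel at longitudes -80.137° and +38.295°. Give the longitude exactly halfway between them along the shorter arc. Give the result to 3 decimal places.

-20.921°

Signed shortest Δλ from -80.137° to +38.295° is +118.432°.
Midpoint longitude = -80.137° + (+118.432°)/2 = -80.137° + 59.216° = -20.921°.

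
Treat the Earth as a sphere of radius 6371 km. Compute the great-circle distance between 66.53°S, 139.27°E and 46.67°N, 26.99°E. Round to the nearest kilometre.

15615 km

Δλ = 26.99 − 139.27 = -112.28°.
Δφ = 46.67 − -66.53 = 113.20°.
a = sin²(Δφ/2) + cos φ₁ · cos φ₂ · sin²(Δλ/2) = 0.885424.
c = 2·atan2(√a, √(1−a)) = 2.45097 rad → d = 6371·c ≈ 15615.11 km.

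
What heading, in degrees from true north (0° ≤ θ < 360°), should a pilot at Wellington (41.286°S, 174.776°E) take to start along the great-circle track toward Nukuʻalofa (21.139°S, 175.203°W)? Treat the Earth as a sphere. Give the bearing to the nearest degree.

26°

Δλ = -175.203 − 174.776 = -349.979°; wrapped into (−180°, 180°]: 10.021°.
θ = atan2( sin Δλ · cos φ₂ , cos φ₁ · sin φ₂ − sin φ₁ · cos φ₂ · cos Δλ )
  = atan2(0.16230, 0.33504) = 25.846° → normalised to [0°, 360°): 25.846°.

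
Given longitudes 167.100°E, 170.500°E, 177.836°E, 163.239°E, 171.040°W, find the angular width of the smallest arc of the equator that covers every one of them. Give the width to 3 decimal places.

Sort the longitudes: -171.040°, +163.239°, +167.100°, +170.500°, +177.836°.
Eastward gaps between consecutive values (wrapping around): 334.279°, 3.861°, 3.400°, 7.336°, 11.124°.
Largest gap = 334.279° ⇒ minimal covering band is its complement: 360° − 334.279° = 25.721°.
Band runs from +163.239° eastward to -171.040°, crossing the antimeridian.

25.721°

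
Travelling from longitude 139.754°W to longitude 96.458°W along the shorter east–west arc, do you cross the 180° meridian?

No

Signed shortest Δλ = ((-96.458 − -139.754 + 180) mod 360) − 180 = 43.296°.
Going east by 43.296° from -139.754° reaches -96.458° without touching 180°.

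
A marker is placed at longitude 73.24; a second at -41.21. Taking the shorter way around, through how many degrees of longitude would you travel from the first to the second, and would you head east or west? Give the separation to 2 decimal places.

Raw difference: -41.21 − 73.24 = -114.45°.
Normalise into (−180°, 180°]: -114.45° stays -114.45°.
Negative ⇒ the second point lies to the west; separation 114.45°.

114.45° west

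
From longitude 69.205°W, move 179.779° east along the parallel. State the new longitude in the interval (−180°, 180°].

110.574°E

Start at -69.205°; shift +179.779° → +110.574°.
+110.574° already lies in (−180°, 180°].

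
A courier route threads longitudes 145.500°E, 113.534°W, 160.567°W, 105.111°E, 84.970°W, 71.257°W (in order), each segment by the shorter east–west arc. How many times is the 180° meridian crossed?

3

Leg 1: +145.500° → -113.534°, shortest Δλ = 100.966° (east) — crosses 180°.
Leg 2: -113.534° → -160.567°, shortest Δλ = -47.033° (west) — does not cross 180°.
Leg 3: -160.567° → +105.111°, shortest Δλ = -94.322° (west) — crosses 180°.
Leg 4: +105.111° → -84.970°, shortest Δλ = 169.919° (east) — crosses 180°.
Leg 5: -84.970° → -71.257°, shortest Δλ = 13.713° (east) — does not cross 180°.
Total crossings: 3.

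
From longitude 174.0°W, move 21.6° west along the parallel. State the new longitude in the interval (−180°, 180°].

164.4°E

Start at -174.0°; shift −21.6° → -195.6°.
-195.6° lies outside (−180°, 180°]; add 360° → +164.4°.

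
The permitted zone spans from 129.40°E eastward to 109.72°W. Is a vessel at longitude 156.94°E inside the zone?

Band width going east from +129.40° to -109.72°: ((-109.72 − 129.40) mod 360) = 120.88°.
Offset of +156.94° east of the west edge: ((156.94 − 129.40) mod 360) = 27.54°.
27.54° ≤ 120.88° ⇒ inside.

Yes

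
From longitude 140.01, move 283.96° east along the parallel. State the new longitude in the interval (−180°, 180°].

Start at +140.01°; shift +283.96° → +423.97°.
+423.97° lies outside (−180°, 180°]; subtract 360° → +63.97°.

+63.97°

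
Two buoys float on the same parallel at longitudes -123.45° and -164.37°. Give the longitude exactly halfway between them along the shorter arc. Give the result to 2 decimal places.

Signed shortest Δλ from -123.45° to -164.37° is -40.92°.
Midpoint longitude = -123.45° + (-40.92°)/2 = -123.45° − 20.46° = -143.91°.

-143.91°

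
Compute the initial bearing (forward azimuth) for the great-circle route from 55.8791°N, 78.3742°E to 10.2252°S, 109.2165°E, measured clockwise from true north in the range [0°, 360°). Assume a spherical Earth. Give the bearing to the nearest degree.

Δλ = 109.2165 − 78.3742 = 30.8423°.
θ = atan2( sin Δλ · cos φ₂ , cos φ₁ · sin φ₂ − sin φ₁ · cos φ₂ · cos Δλ )
  = atan2(0.50453, -0.79907) = 147.732° → normalised to [0°, 360°): 147.732°.

148°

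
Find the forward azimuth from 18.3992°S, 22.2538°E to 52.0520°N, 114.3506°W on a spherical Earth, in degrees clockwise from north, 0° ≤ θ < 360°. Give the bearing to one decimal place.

325.2°

Δλ = -114.3506 − 22.2538 = -136.6044°.
θ = atan2( sin Δλ · cos φ₂ , cos φ₁ · sin φ₂ − sin φ₁ · cos φ₂ · cos Δλ )
  = atan2(-0.42249, 0.60722) = -34.829° → normalised to [0°, 360°): 325.171°.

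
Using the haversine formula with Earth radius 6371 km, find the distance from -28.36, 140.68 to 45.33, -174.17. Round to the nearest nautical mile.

5064 nmi

Δλ = -174.17 − 140.68 = -314.85°; wrapped into (−180°, 180°]: 45.15°.
Δφ = 45.33 − -28.36 = 73.69°.
a = sin²(Δφ/2) + cos φ₁ · cos φ₂ · sin²(Δλ/2) = 0.450755.
c = 2·atan2(√a, √(1−a)) = 1.47215 rad → d = 6371·c ≈ 9379.04 km ≈ 5064.28 nmi.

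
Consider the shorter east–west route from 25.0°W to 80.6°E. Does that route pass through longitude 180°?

Signed shortest Δλ = ((80.6 − -25.0 + 180) mod 360) − 180 = 105.6°.
Going east by 105.6° from -25.0° reaches +80.6° without touching 180°.

No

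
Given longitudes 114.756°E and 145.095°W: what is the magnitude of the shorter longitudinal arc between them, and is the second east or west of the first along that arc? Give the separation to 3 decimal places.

100.149° east

Raw difference: -145.095 − 114.756 = -259.851°.
Normalise into (−180°, 180°]: -259.851° + 360° = 100.149°.
Positive ⇒ the second point lies to the east; separation 100.149°.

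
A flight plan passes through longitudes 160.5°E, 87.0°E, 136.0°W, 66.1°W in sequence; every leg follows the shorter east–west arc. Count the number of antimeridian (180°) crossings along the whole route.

Leg 1: +160.5° → +87.0°, shortest Δλ = -73.5° (west) — does not cross 180°.
Leg 2: +87.0° → -136.0°, shortest Δλ = 137.0° (east) — crosses 180°.
Leg 3: -136.0° → -66.1°, shortest Δλ = 69.9° (east) — does not cross 180°.
Total crossings: 1.

1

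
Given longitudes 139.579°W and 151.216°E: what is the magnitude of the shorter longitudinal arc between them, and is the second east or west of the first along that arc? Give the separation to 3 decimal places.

Raw difference: 151.216 − -139.579 = 290.795°.
Normalise into (−180°, 180°]: 290.795° − 360° = -69.205°.
Negative ⇒ the second point lies to the west; separation 69.205°.

69.205° west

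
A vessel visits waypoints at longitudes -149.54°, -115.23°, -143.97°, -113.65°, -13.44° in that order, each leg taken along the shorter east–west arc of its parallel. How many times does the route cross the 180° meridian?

0

Leg 1: -149.54° → -115.23°, shortest Δλ = 34.31° (east) — does not cross 180°.
Leg 2: -115.23° → -143.97°, shortest Δλ = -28.74° (west) — does not cross 180°.
Leg 3: -143.97° → -113.65°, shortest Δλ = 30.32° (east) — does not cross 180°.
Leg 4: -113.65° → -13.44°, shortest Δλ = 100.21° (east) — does not cross 180°.
Total crossings: 0.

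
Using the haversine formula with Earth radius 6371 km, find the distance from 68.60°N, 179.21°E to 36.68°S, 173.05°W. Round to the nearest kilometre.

11724 km

Δλ = -173.05 − 179.21 = -352.26°; wrapped into (−180°, 180°]: 7.74°.
Δφ = -36.68 − 68.60 = -105.28°.
a = sin²(Δφ/2) + cos φ₁ · cos φ₂ · sin²(Δλ/2) = 0.633101.
c = 2·atan2(√a, √(1−a)) = 1.84025 rad → d = 6371·c ≈ 11724.22 km.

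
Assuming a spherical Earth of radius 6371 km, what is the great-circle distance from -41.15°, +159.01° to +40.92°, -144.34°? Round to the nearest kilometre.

Δλ = -144.34 − 159.01 = -303.35°; wrapped into (−180°, 180°]: 56.65°.
Δφ = 40.92 − -41.15 = 82.07°.
a = sin²(Δφ/2) + cos φ₁ · cos φ₂ · sin²(Δλ/2) = 0.559109.
c = 2·atan2(√a, √(1−a)) = 1.68929 rad → d = 6371·c ≈ 10762.47 km.

10762 km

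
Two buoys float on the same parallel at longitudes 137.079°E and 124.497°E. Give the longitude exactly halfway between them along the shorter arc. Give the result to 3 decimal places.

130.788°E

Signed shortest Δλ from +137.079° to +124.497° is -12.582°.
Midpoint longitude = +137.079° + (-12.582°)/2 = +137.079° − 6.291° = +130.788°.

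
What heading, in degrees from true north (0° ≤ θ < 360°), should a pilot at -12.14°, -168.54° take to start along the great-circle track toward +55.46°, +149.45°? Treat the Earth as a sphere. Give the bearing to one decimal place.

337.0°

Δλ = 149.45 − -168.54 = 317.99°; wrapped into (−180°, 180°]: -42.01°.
θ = atan2( sin Δλ · cos φ₂ , cos φ₁ · sin φ₂ − sin φ₁ · cos φ₂ · cos Δλ )
  = atan2(-0.37946, 0.89391) = -23.001° → normalised to [0°, 360°): 336.999°.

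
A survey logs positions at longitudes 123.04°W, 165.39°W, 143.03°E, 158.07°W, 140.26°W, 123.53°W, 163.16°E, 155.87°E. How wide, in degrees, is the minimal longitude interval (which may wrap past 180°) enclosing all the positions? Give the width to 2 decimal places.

93.93°

Sort the longitudes: -165.39°, -158.07°, -140.26°, -123.53°, -123.04°, +143.03°, +155.87°, +163.16°.
Eastward gaps between consecutive values (wrapping around): 7.32°, 17.81°, 16.73°, 0.49°, 266.07°, 12.84°, 7.29°, 31.45°.
Largest gap = 266.07° ⇒ minimal covering band is its complement: 360° − 266.07° = 93.93°.
Band runs from +143.03° eastward to -123.04°, crossing the antimeridian.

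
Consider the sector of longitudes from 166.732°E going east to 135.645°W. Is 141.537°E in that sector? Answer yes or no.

No

Band width going east from +166.732° to -135.645°: ((-135.645 − 166.732) mod 360) = 57.623°.
Offset of +141.537° east of the west edge: ((141.537 − 166.732) mod 360) = 334.805°.
334.805° > 57.623° ⇒ outside.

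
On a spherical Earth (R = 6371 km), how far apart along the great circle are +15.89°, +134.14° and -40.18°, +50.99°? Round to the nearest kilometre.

10575 km

Δλ = 50.99 − 134.14 = -83.15°.
Δφ = -40.18 − 15.89 = -56.07°.
a = sin²(Δφ/2) + cos φ₁ · cos φ₂ · sin²(Δλ/2) = 0.544502.
c = 2·atan2(√a, √(1−a)) = 1.65992 rad → d = 6371·c ≈ 10575.34 km.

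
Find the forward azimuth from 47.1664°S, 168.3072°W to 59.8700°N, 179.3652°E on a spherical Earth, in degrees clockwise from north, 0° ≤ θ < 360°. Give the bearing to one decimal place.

353.5°

Δλ = 179.3652 − -168.3072 = 347.6724°; wrapped into (−180°, 180°]: -12.3276°.
θ = atan2( sin Δλ · cos φ₂ , cos φ₁ · sin φ₂ − sin φ₁ · cos φ₂ · cos Δλ )
  = atan2(-0.10717, 0.94763) = -6.452° → normalised to [0°, 360°): 353.548°.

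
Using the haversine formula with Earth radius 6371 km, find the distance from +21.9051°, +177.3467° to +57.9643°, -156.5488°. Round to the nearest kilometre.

4525 km

Δλ = -156.5488 − 177.3467 = -333.8955°; wrapped into (−180°, 180°]: 26.1045°.
Δφ = 57.9643 − 21.9051 = 36.0592°.
a = sin²(Δφ/2) + cos φ₁ · cos φ₂ · sin²(Δλ/2) = 0.120897.
c = 2·atan2(√a, √(1−a)) = 0.71024 rad → d = 6371·c ≈ 4524.93 km.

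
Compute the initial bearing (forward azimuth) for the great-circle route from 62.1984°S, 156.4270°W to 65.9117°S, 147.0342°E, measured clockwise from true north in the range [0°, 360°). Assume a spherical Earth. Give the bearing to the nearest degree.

236°

Δλ = 147.0342 − -156.4270 = 303.4612°; wrapped into (−180°, 180°]: -56.5388°.
θ = atan2( sin Δλ · cos φ₂ , cos φ₁ · sin φ₂ − sin φ₁ · cos φ₂ · cos Δλ )
  = atan2(-0.34050, -0.22673) = -123.659° → normalised to [0°, 360°): 236.341°.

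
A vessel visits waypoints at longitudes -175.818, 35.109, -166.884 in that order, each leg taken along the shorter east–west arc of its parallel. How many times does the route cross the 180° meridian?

Leg 1: -175.818° → +35.109°, shortest Δλ = -149.073° (west) — crosses 180°.
Leg 2: +35.109° → -166.884°, shortest Δλ = 158.007° (east) — crosses 180°.
Total crossings: 2.

2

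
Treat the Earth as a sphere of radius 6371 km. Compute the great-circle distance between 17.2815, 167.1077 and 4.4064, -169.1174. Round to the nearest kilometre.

2959 km

Δλ = -169.1174 − 167.1077 = -336.2251°; wrapped into (−180°, 180°]: 23.7749°.
Δφ = 4.4064 − 17.2815 = -12.8751°.
a = sin²(Δφ/2) + cos φ₁ · cos φ₂ · sin²(Δλ/2) = 0.052967.
c = 2·atan2(√a, √(1−a)) = 0.46446 rad → d = 6371·c ≈ 2959.05 km.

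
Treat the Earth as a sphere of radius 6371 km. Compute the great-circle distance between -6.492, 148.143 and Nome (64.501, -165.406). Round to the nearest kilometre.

8772 km

Δλ = -165.406 − 148.143 = -313.549°; wrapped into (−180°, 180°]: 46.451°.
Δφ = 64.501 − -6.492 = 70.993°.
a = sin²(Δφ/2) + cos φ₁ · cos φ₂ · sin²(Δλ/2) = 0.403676.
c = 2·atan2(√a, √(1−a)) = 1.37694 rad → d = 6371·c ≈ 8772.47 km.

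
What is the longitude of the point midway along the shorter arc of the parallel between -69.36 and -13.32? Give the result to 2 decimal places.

Signed shortest Δλ from -69.36° to -13.32° is +56.04°.
Midpoint longitude = -69.36° + (+56.04°)/2 = -69.36° + 28.02° = -41.34°.

-41.34°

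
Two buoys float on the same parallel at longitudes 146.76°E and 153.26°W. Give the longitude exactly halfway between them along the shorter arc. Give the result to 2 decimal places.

Signed shortest Δλ from +146.76° to -153.26° is +59.98°.
Midpoint longitude = +146.76° + (+59.98°)/2 = +146.76° + 29.99° = +176.75°.
(The naïve average (+146.76 + -153.26)/2 = -3.25° is on the wrong side of the globe.)

176.75°E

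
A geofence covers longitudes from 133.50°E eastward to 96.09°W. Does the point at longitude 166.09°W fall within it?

Yes

Band width going east from +133.50° to -96.09°: ((-96.09 − 133.50) mod 360) = 130.41°.
Offset of -166.09° east of the west edge: ((-166.09 − 133.50) mod 360) = 60.41°.
60.41° ≤ 130.41° ⇒ inside.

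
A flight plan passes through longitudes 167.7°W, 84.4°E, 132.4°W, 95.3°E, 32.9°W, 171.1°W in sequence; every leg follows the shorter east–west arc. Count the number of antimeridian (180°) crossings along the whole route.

Leg 1: -167.7° → +84.4°, shortest Δλ = -107.9° (west) — crosses 180°.
Leg 2: +84.4° → -132.4°, shortest Δλ = 143.2° (east) — crosses 180°.
Leg 3: -132.4° → +95.3°, shortest Δλ = -132.3° (west) — crosses 180°.
Leg 4: +95.3° → -32.9°, shortest Δλ = -128.2° (west) — does not cross 180°.
Leg 5: -32.9° → -171.1°, shortest Δλ = -138.2° (west) — does not cross 180°.
Total crossings: 3.

3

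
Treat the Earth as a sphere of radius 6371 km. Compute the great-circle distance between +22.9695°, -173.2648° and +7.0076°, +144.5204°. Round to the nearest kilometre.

4846 km

Δλ = 144.5204 − -173.2648 = 317.7852°; wrapped into (−180°, 180°]: -42.2148°.
Δφ = 7.0076 − 22.9695 = -15.9619°.
a = sin²(Δφ/2) + cos φ₁ · cos φ₂ · sin²(Δλ/2) = 0.137788.
c = 2·atan2(√a, √(1−a)) = 0.76060 rad → d = 6371·c ≈ 4845.77 km.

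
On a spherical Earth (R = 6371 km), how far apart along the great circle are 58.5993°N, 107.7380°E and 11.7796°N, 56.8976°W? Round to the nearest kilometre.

12066 km

Δλ = -56.8976 − 107.7380 = -164.6356°.
Δφ = 11.7796 − 58.5993 = -46.8197°.
a = sin²(Δφ/2) + cos φ₁ · cos φ₂ · sin²(Δλ/2) = 0.658785.
c = 2·atan2(√a, √(1−a)) = 1.89396 rad → d = 6371·c ≈ 12066.43 km.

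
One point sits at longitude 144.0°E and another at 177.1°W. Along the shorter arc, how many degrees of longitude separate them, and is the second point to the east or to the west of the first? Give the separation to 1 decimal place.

38.9° east

Raw difference: -177.1 − 144.0 = -321.1°.
Normalise into (−180°, 180°]: -321.1° + 360° = 38.9°.
Positive ⇒ the second point lies to the east; separation 38.9°.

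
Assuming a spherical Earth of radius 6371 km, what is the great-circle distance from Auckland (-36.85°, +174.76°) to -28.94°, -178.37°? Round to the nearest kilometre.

1088 km

Δλ = -178.37 − 174.76 = -353.13°; wrapped into (−180°, 180°]: 6.87°.
Δφ = -28.94 − -36.85 = 7.91°.
a = sin²(Δφ/2) + cos φ₁ · cos φ₂ · sin²(Δλ/2) = 0.007271.
c = 2·atan2(√a, √(1−a)) = 0.17075 rad → d = 6371·c ≈ 1087.85 km.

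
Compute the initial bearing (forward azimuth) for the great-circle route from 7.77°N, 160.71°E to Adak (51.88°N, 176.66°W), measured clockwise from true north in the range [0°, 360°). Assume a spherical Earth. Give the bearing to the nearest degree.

Δλ = -176.66 − 160.71 = -337.37°; wrapped into (−180°, 180°]: 22.63°.
θ = atan2( sin Δλ · cos φ₂ , cos φ₁ · sin φ₂ − sin φ₁ · cos φ₂ · cos Δλ )
  = atan2(0.23753, 0.70246) = 18.682° → normalised to [0°, 360°): 18.682°.

19°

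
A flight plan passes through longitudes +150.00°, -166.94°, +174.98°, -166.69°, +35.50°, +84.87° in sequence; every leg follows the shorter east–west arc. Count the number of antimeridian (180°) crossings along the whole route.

4

Leg 1: +150.00° → -166.94°, shortest Δλ = 43.06° (east) — crosses 180°.
Leg 2: -166.94° → +174.98°, shortest Δλ = -18.08° (west) — crosses 180°.
Leg 3: +174.98° → -166.69°, shortest Δλ = 18.33° (east) — crosses 180°.
Leg 4: -166.69° → +35.50°, shortest Δλ = -157.81° (west) — crosses 180°.
Leg 5: +35.50° → +84.87°, shortest Δλ = 49.37° (east) — does not cross 180°.
Total crossings: 4.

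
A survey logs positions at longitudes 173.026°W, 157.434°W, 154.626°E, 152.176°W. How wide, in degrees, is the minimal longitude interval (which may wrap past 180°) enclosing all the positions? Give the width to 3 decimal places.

53.198°

Sort the longitudes: -173.026°, -157.434°, -152.176°, +154.626°.
Eastward gaps between consecutive values (wrapping around): 15.592°, 5.258°, 306.802°, 32.348°.
Largest gap = 306.802° ⇒ minimal covering band is its complement: 360° − 306.802° = 53.198°.
Band runs from +154.626° eastward to -152.176°, crossing the antimeridian.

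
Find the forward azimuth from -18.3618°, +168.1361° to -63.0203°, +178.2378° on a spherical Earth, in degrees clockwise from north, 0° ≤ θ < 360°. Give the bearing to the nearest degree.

174°

Δλ = 178.2378 − 168.1361 = 10.1017°.
θ = atan2( sin Δλ · cos φ₂ , cos φ₁ · sin φ₂ − sin φ₁ · cos φ₂ · cos Δλ )
  = atan2(0.07957, -0.70510) = 173.561° → normalised to [0°, 360°): 173.561°.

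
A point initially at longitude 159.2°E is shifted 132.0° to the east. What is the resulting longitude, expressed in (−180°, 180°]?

68.8°W

Start at +159.2°; shift +132.0° → +291.2°.
+291.2° lies outside (−180°, 180°]; subtract 360° → -68.8°.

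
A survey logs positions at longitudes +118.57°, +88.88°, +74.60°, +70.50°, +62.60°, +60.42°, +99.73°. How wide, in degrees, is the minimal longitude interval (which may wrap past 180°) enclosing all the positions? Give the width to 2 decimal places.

Sort the longitudes: +60.42°, +62.60°, +70.50°, +74.60°, +88.88°, +99.73°, +118.57°.
Eastward gaps between consecutive values (wrapping around): 2.18°, 7.90°, 4.10°, 14.28°, 10.85°, 18.84°, 301.85°.
Largest gap = 301.85° ⇒ minimal covering band is its complement: 360° − 301.85° = 58.15°.
Band runs from +60.42° eastward to +118.57°.

58.15°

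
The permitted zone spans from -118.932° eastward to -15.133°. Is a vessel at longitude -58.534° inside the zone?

Band width going east from -118.932° to -15.133°: ((-15.133 − -118.932) mod 360) = 103.799°.
Offset of -58.534° east of the west edge: ((-58.534 − -118.932) mod 360) = 60.398°.
60.398° ≤ 103.799° ⇒ inside.

Yes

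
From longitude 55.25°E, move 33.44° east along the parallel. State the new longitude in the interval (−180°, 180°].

Start at +55.25°; shift +33.44° → +88.69°.
+88.69° already lies in (−180°, 180°].

88.69°E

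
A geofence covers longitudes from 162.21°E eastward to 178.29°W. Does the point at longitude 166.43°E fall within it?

Yes

Band width going east from +162.21° to -178.29°: ((-178.29 − 162.21) mod 360) = 19.50°.
Offset of +166.43° east of the west edge: ((166.43 − 162.21) mod 360) = 4.22°.
4.22° ≤ 19.50° ⇒ inside.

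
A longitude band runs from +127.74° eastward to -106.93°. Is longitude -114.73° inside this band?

Yes

Band width going east from +127.74° to -106.93°: ((-106.93 − 127.74) mod 360) = 125.33°.
Offset of -114.73° east of the west edge: ((-114.73 − 127.74) mod 360) = 117.53°.
117.53° ≤ 125.33° ⇒ inside.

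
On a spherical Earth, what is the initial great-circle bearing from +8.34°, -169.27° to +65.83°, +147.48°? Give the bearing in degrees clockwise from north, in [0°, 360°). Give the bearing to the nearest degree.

Δλ = 147.48 − -169.27 = 316.75°; wrapped into (−180°, 180°]: -43.25°.
θ = atan2( sin Δλ · cos φ₂ , cos φ₁ · sin φ₂ − sin φ₁ · cos φ₂ · cos Δλ )
  = atan2(-0.28055, 0.85943) = -18.078° → normalised to [0°, 360°): 341.922°.

342°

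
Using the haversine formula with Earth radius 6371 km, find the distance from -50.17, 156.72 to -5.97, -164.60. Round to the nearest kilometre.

Δλ = -164.60 − 156.72 = -321.32°; wrapped into (−180°, 180°]: 38.68°.
Δφ = -5.97 − -50.17 = 44.20°.
a = sin²(Δφ/2) + cos φ₁ · cos φ₂ · sin²(Δλ/2) = 0.211412.
c = 2·atan2(√a, √(1−a)) = 0.95553 rad → d = 6371·c ≈ 6087.69 km.

6088 km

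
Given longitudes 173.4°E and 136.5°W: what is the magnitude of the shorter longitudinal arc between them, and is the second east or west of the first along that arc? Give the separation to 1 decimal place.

50.1° east

Raw difference: -136.5 − 173.4 = -309.9°.
Normalise into (−180°, 180°]: -309.9° + 360° = 50.1°.
Positive ⇒ the second point lies to the east; separation 50.1°.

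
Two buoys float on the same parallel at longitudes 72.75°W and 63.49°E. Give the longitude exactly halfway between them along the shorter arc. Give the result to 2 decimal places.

4.63°W

Signed shortest Δλ from -72.75° to +63.49° is +136.24°.
Midpoint longitude = -72.75° + (+136.24°)/2 = -72.75° + 68.12° = -4.63°.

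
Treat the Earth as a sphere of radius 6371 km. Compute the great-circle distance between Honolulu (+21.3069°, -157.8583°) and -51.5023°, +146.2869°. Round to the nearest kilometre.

9745 km

Δλ = 146.2869 − -157.8583 = 304.1452°; wrapped into (−180°, 180°]: -55.8548°.
Δφ = -51.5023 − 21.3069 = -72.8092°.
a = sin²(Δφ/2) + cos φ₁ · cos φ₂ · sin²(Δλ/2) = 0.479434.
c = 2·atan2(√a, √(1−a)) = 1.52965 rad → d = 6371·c ≈ 9745.41 km.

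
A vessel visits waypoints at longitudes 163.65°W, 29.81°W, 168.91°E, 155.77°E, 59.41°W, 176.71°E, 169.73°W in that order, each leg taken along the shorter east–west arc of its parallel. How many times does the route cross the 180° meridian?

4

Leg 1: -163.65° → -29.81°, shortest Δλ = 133.84° (east) — does not cross 180°.
Leg 2: -29.81° → +168.91°, shortest Δλ = -161.28° (west) — crosses 180°.
Leg 3: +168.91° → +155.77°, shortest Δλ = -13.14° (west) — does not cross 180°.
Leg 4: +155.77° → -59.41°, shortest Δλ = 144.82° (east) — crosses 180°.
Leg 5: -59.41° → +176.71°, shortest Δλ = -123.88° (west) — crosses 180°.
Leg 6: +176.71° → -169.73°, shortest Δλ = 13.56° (east) — crosses 180°.
Total crossings: 4.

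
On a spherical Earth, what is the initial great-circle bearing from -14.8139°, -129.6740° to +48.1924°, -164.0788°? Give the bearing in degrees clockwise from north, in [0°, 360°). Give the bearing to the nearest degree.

336°

Δλ = -164.0788 − -129.6740 = -34.4048°.
θ = atan2( sin Δλ · cos φ₂ , cos φ₁ · sin φ₂ − sin φ₁ · cos φ₂ · cos Δλ )
  = atan2(-0.37667, 0.86124) = -23.623° → normalised to [0°, 360°): 336.377°.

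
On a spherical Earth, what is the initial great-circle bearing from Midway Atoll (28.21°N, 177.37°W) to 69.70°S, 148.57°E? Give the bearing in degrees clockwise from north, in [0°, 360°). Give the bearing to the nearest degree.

191°

Δλ = 148.57 − -177.37 = 325.94°; wrapped into (−180°, 180°]: -34.06°.
θ = atan2( sin Δλ · cos φ₂ , cos φ₁ · sin φ₂ − sin φ₁ · cos φ₂ · cos Δλ )
  = atan2(-0.19431, -0.96235) = -168.585° → normalised to [0°, 360°): 191.415°.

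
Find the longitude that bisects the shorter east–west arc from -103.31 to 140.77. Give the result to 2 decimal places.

Signed shortest Δλ from -103.31° to +140.77° is -115.92°.
Midpoint longitude = -103.31° + (-115.92°)/2 = -103.31° − 57.96° = -161.27°.
(The naïve average (-103.31 + +140.77)/2 = 18.73° is on the wrong side of the globe.)

-161.27°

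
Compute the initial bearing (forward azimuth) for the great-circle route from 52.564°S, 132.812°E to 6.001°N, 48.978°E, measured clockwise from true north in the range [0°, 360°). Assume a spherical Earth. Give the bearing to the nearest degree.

279°

Δλ = 48.978 − 132.812 = -83.834°.
θ = atan2( sin Δλ · cos φ₂ , cos φ₁ · sin φ₂ − sin φ₁ · cos φ₂ · cos Δλ )
  = atan2(-0.98877, 0.14837) = -81.466° → normalised to [0°, 360°): 278.534°.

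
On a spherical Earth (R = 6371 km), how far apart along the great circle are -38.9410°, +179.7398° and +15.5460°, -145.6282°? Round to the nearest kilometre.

7047 km

Δλ = -145.6282 − 179.7398 = -325.3680°; wrapped into (−180°, 180°]: 34.6320°.
Δφ = 15.5460 − -38.9410 = 54.4870°.
a = sin²(Δφ/2) + cos φ₁ · cos φ₂ · sin²(Δλ/2) = 0.275940.
c = 2·atan2(√a, √(1−a)) = 1.10614 rad → d = 6371·c ≈ 7047.19 km.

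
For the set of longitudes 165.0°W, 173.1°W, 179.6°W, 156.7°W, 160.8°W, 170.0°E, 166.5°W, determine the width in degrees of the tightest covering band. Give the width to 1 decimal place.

33.3°

Sort the longitudes: -179.6°, -173.1°, -166.5°, -165.0°, -160.8°, -156.7°, +170.0°.
Eastward gaps between consecutive values (wrapping around): 6.5°, 6.6°, 1.5°, 4.2°, 4.1°, 326.7°, 10.4°.
Largest gap = 326.7° ⇒ minimal covering band is its complement: 360° − 326.7° = 33.3°.
Band runs from +170.0° eastward to -156.7°, crossing the antimeridian.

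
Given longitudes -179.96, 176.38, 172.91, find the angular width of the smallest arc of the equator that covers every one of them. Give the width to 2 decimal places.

7.13°

Sort the longitudes: -179.96°, +172.91°, +176.38°.
Eastward gaps between consecutive values (wrapping around): 352.87°, 3.47°, 3.66°.
Largest gap = 352.87° ⇒ minimal covering band is its complement: 360° − 352.87° = 7.13°.
Band runs from +172.91° eastward to -179.96°, crossing the antimeridian.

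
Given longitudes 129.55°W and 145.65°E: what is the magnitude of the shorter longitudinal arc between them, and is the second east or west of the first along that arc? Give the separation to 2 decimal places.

Raw difference: 145.65 − -129.55 = 275.2°.
Normalise into (−180°, 180°]: 275.2° − 360° = -84.8°.
Negative ⇒ the second point lies to the west; separation 84.80°.

84.80° west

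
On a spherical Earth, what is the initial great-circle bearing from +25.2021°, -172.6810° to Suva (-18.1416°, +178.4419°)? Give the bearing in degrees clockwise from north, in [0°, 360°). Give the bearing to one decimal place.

Δλ = 178.4419 − -172.6810 = 351.1229°; wrapped into (−180°, 180°]: -8.8771°.
θ = atan2( sin Δλ · cos φ₂ , cos φ₁ · sin φ₂ − sin φ₁ · cos φ₂ · cos Δλ )
  = atan2(-0.14664, -0.68153) = -167.857° → normalised to [0°, 360°): 192.143°.

192.1°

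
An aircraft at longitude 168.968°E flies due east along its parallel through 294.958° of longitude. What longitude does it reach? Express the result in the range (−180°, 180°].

103.926°E

Start at +168.968°; shift +294.958° → +463.926°.
+463.926° lies outside (−180°, 180°]; subtract 360° → +103.926°.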